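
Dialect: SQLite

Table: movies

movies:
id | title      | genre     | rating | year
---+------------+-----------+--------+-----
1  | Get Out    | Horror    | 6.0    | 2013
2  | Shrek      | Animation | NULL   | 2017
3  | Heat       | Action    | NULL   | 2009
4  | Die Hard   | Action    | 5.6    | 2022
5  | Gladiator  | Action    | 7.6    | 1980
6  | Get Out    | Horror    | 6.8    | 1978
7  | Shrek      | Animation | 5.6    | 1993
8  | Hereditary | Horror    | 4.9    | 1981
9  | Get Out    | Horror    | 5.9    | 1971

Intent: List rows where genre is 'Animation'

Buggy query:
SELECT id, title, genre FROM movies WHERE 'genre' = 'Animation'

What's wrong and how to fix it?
Bug: 'genre' in single quotes is a string literal, not the column; the comparison is literal-vs-literal and never true

Fix: Remove the quotes around the column name (or use double quotes for an identifier)

Corrected query:
SELECT id, title, genre FROM movies WHERE genre = 'Animation'

Result:
id | title | genre    
---+-------+----------
2  | Shrek | Animation
7  | Shrek | Animation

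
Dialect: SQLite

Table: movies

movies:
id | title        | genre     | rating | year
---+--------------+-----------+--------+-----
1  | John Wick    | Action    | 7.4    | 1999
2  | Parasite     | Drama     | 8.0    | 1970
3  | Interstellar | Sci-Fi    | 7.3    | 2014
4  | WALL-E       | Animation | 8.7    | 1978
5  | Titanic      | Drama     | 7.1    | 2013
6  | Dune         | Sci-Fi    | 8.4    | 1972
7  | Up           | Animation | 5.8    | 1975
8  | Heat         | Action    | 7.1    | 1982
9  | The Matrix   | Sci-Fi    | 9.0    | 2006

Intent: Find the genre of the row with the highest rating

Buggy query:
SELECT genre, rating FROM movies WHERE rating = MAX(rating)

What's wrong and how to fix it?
Bug: MAX(rating) is an aggregate and cannot be used directly in WHERE

Fix: Use a subquery: WHERE rating = (SELECT MAX(rating) FROM movies)

Corrected query:
SELECT genre, rating FROM movies WHERE rating = (SELECT MAX(rating) FROM movies)

Result:
genre  | rating
-------+-------
Sci-Fi | 9     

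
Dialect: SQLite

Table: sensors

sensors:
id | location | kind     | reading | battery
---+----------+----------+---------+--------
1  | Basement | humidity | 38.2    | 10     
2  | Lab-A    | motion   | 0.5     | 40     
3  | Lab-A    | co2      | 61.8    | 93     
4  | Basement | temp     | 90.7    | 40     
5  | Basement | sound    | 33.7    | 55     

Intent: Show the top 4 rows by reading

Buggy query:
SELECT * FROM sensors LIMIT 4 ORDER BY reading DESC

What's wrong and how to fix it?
Bug: LIMIT must come after ORDER BY

Fix: Swap the clauses: ORDER BY first, then LIMIT

Corrected query:
SELECT * FROM sensors ORDER BY reading DESC LIMIT 4

Result:
id | location | kind     | reading | battery
---+----------+----------+---------+--------
4  | Basement | temp     | 90.7    | 40     
3  | Lab-A    | co2      | 61.8    | 93     
1  | Basement | humidity | 38.2    | 10     
5  | Basement | sound    | 33.7    | 55     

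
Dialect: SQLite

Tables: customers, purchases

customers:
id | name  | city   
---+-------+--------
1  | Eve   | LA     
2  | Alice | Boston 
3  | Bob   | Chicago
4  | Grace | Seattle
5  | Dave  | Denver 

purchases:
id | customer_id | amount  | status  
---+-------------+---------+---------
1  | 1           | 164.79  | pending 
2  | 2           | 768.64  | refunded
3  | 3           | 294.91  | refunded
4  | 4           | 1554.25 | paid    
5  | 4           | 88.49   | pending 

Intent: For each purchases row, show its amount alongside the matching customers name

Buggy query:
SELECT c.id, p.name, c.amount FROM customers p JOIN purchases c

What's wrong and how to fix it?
Bug: Missing join condition: each purchases row is matched to all customers rows instead of just its own

Fix: Add ON c.customer_id = p.id to the JOIN

Corrected query:
SELECT c.id, p.name, c.amount FROM customers p JOIN purchases c ON c.customer_id = p.id

Result:
id | name  | amount 
---+-------+--------
1  | Eve   | 164.79 
2  | Alice | 768.64 
3  | Bob   | 294.91 
4  | Grace | 1554.25
5  | Grace | 88.49  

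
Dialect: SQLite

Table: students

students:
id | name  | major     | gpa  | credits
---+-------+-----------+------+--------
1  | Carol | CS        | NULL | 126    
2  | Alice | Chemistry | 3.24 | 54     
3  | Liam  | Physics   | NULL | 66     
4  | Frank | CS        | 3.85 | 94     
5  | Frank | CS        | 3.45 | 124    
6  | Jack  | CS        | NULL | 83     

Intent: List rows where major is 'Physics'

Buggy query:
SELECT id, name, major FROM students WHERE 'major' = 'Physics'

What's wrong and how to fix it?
Bug: Single quotes denote string literals in SQL; the column name is being compared as a constant string

Fix: Remove the quotes around the column name (or use double quotes for an identifier)

Corrected query:
SELECT id, name, major FROM students WHERE major = 'Physics'

Result:
id | name | major  
---+------+--------
3  | Liam | Physics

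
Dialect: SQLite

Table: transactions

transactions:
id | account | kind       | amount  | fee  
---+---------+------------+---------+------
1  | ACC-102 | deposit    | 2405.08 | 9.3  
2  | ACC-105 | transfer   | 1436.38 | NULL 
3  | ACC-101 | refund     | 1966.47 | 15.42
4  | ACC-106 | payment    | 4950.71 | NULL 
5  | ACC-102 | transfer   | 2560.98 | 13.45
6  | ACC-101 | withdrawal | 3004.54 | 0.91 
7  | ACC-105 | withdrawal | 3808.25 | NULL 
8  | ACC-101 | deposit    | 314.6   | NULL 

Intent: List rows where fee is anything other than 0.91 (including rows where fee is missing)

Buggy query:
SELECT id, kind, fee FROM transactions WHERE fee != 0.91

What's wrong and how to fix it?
Bug: 'fee != 0.91' is unknown when fee is NULL, so NULL rows are silently excluded

Fix: Handle NULL separately with IS NULL alongside the inequality

Corrected query:
SELECT id, kind, fee FROM transactions WHERE fee != 0.91 OR fee IS NULL

Result:
id | kind       | fee  
---+------------+------
1  | deposit    | 9.3  
2  | transfer   | NULL 
3  | refund     | 15.42
4  | payment    | NULL 
5  | transfer   | 13.45
7  | withdrawal | NULL 
8  | deposit    | NULL 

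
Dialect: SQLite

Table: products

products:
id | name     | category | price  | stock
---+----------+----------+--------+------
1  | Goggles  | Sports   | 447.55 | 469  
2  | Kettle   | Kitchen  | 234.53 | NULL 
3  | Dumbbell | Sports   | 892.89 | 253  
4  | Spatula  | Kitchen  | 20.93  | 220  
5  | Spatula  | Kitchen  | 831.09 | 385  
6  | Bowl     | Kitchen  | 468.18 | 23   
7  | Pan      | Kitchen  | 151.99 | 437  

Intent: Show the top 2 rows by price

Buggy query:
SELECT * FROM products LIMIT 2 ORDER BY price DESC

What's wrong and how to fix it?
Bug: ORDER BY cannot follow LIMIT; LIMIT is the final clause

Fix: Sort with ORDER BY, then apply LIMIT

Corrected query:
SELECT * FROM products ORDER BY price DESC LIMIT 2

Result:
id | name     | category | price  | stock
---+----------+----------+--------+------
3  | Dumbbell | Sports   | 892.89 | 253  
5  | Spatula  | Kitchen  | 831.09 | 385  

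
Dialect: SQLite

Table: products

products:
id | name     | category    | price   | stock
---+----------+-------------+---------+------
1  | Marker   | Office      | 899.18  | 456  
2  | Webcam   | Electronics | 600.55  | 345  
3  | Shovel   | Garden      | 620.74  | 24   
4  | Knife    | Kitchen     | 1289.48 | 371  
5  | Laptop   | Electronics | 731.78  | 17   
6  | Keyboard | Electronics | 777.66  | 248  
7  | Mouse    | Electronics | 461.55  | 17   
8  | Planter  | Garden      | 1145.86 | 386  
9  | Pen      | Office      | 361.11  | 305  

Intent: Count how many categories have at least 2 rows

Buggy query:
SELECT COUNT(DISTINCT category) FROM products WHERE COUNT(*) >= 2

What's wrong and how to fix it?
Bug: COUNT(*) cannot appear in WHERE; the per-group count doesn't exist yet

Fix: Group first with HAVING COUNT(*) >= 2, then COUNT the resulting groups

Corrected query:
SELECT COUNT(*) FROM (SELECT category FROM products GROUP BY category HAVING COUNT(*) >= 2)

Result:
COUNT(*)
--------
3       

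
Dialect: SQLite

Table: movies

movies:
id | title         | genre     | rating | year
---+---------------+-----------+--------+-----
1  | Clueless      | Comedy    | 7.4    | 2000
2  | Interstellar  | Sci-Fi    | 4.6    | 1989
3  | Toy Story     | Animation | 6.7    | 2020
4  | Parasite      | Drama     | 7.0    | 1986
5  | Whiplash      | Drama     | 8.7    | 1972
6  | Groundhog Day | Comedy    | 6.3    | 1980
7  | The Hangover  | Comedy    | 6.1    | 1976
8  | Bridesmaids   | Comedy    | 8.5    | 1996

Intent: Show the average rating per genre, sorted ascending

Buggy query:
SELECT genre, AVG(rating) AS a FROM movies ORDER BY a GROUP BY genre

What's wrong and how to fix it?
Bug: ORDER BY appears before GROUP BY; SQL clause order requires GROUP BY first

Fix: Reorder: SELECT … FROM … GROUP BY … ORDER BY …

Corrected query:
SELECT genre, AVG(rating) AS a FROM movies GROUP BY genre ORDER BY a

Result:
genre     | a    
----------+------
Sci-Fi    | 4.6  
Animation | 6.7  
Comedy    | 7.075
Drama     | 7.85 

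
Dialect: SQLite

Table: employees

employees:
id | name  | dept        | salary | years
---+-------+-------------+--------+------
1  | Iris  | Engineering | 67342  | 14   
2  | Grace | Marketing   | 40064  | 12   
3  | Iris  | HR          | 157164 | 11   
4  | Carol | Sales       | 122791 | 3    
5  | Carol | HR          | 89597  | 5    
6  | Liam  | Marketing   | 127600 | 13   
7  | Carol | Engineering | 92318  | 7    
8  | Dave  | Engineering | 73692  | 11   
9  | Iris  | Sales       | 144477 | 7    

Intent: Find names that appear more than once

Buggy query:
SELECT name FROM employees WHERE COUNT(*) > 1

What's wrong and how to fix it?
Bug: COUNT(*) is an aggregate and cannot be used in WHERE

Fix: GROUP BY name, then filter groups with HAVING COUNT(*) > 1

Corrected query:
SELECT name FROM employees GROUP BY name HAVING COUNT(*) > 1

Result:
name 
-----
Carol
Iris 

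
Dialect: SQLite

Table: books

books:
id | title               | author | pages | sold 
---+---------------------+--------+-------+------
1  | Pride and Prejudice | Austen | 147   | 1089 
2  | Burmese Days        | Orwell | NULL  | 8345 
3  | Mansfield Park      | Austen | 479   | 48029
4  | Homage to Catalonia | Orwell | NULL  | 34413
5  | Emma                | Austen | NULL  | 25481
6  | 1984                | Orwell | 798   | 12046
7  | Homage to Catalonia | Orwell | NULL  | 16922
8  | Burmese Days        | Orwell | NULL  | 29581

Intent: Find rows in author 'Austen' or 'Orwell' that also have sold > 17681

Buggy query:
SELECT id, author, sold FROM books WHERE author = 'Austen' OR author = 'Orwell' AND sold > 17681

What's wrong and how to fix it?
Bug: Without parentheses, AND is evaluated before OR, so the sold filter only applies to the 'Orwell' branch

Fix: Group the OR with parentheses (or use IN), then AND the threshold

Corrected query:
SELECT id, author, sold FROM books WHERE (author = 'Austen' OR author = 'Orwell') AND sold > 17681

Result:
id | author | sold 
---+--------+------
3  | Austen | 48029
4  | Orwell | 34413
5  | Austen | 25481
8  | Orwell | 29581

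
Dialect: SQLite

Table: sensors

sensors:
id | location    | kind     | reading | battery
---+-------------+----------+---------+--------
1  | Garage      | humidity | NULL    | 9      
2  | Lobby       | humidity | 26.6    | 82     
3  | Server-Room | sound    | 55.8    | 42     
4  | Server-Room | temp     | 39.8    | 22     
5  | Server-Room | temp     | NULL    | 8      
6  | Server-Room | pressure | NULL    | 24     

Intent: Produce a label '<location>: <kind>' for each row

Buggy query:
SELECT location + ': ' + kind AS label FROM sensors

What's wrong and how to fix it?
Bug: SQLite uses || for string concatenation; + coerces text to numbers (yielding 0)

Fix: Replace + with || to concatenate text

Corrected query:
SELECT location || ': ' || kind AS label FROM sensors

Result:
label                
---------------------
Garage: humidity     
Lobby: humidity      
Server-Room: sound   
Server-Room: temp    
Server-Room: temp    
Server-Room: pressure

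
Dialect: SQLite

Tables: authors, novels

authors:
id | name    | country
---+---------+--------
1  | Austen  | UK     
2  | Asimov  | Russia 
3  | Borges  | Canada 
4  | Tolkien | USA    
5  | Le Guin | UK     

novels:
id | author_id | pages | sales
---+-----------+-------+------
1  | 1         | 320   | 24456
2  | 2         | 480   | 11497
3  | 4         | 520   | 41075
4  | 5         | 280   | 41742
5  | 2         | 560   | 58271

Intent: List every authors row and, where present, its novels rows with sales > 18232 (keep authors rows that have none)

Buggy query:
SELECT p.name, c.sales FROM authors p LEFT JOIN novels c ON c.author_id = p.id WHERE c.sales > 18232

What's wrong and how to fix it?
Bug: Filtering c.sales in WHERE discards the NULL rows produced by LEFT JOIN, turning it into an inner join

Fix: Put 'c.sales > 18232' in the JOIN's ON clause instead of WHERE

Corrected query:
SELECT p.name, c.sales FROM authors p LEFT JOIN novels c ON c.author_id = p.id AND c.sales > 18232

Result:
name    | sales
--------+------
Austen  | 24456
Asimov  | 58271
Borges  | NULL 
Tolkien | 41075
Le Guin | 41742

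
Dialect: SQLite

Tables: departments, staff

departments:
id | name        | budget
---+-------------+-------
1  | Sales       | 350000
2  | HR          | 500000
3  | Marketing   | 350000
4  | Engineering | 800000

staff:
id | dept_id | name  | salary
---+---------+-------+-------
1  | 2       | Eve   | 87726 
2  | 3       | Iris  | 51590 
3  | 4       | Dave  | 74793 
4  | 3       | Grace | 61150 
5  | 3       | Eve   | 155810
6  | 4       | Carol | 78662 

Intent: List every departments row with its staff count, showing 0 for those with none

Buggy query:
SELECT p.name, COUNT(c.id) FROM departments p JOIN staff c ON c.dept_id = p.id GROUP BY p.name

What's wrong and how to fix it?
Bug: An inner join excludes parents with zero children

Fix: Switch to LEFT JOIN to retain unmatched parent rows

Corrected query:
SELECT p.name, COUNT(c.id) FROM departments p LEFT JOIN staff c ON c.dept_id = p.id GROUP BY p.name

Result:
name        | COUNT(c.id)
------------+------------
Engineering | 2          
HR          | 1          
Marketing   | 3          
Sales       | 0          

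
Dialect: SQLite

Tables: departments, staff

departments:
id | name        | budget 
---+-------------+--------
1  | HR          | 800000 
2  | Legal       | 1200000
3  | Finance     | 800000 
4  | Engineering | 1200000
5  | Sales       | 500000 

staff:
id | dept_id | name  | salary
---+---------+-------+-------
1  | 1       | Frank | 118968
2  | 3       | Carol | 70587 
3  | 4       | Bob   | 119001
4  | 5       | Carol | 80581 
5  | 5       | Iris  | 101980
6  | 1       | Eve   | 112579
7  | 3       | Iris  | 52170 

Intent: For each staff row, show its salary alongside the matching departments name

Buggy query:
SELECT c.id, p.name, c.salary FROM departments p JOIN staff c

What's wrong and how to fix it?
Bug: JOIN with no ON clause produces a cartesian product; every staff row pairs with every departments row

Fix: Add ON c.dept_id = p.id to the JOIN

Corrected query:
SELECT c.id, p.name, c.salary FROM departments p JOIN staff c ON c.dept_id = p.id

Result:
id | name        | salary
---+-------------+-------
1  | HR          | 118968
2  | Finance     | 70587 
3  | Engineering | 119001
4  | Sales       | 80581 
5  | Sales       | 101980
6  | HR          | 112579
7  | Finance     | 52170 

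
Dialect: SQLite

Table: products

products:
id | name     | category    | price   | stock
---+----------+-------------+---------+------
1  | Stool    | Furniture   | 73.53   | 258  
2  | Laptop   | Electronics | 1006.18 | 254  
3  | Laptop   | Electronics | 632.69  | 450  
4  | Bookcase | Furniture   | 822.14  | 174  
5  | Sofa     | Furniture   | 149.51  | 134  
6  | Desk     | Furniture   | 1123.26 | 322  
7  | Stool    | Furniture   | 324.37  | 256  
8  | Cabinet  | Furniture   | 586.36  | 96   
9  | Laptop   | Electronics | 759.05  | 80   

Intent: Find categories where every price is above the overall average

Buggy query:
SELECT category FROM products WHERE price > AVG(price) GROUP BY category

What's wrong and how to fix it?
Bug: WHERE evaluates per row before aggregation, so AVG() is unavailable

Fix: Use a subquery for AVG and a HAVING MIN(...) filter so the condition holds for every row in the group

Corrected query:
SELECT category FROM products GROUP BY category HAVING MIN(price) > (SELECT AVG(price) FROM products)

Result:
category   
-----------
Electronics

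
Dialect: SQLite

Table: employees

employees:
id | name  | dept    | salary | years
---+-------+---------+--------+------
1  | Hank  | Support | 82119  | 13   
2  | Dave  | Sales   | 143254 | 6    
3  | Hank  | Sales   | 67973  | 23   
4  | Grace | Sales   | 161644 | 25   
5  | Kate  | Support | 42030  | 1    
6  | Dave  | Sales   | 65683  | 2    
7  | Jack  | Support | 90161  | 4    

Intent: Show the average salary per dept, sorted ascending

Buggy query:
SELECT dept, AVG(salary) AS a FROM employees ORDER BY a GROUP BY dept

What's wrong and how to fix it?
Bug: GROUP BY must precede ORDER BY

Fix: Move ORDER BY to the end, after GROUP BY

Corrected query:
SELECT dept, AVG(salary) AS a FROM employees GROUP BY dept ORDER BY a

Result:
dept    | a           
--------+-------------
Support | 71436.666667
Sales   | 109638.5    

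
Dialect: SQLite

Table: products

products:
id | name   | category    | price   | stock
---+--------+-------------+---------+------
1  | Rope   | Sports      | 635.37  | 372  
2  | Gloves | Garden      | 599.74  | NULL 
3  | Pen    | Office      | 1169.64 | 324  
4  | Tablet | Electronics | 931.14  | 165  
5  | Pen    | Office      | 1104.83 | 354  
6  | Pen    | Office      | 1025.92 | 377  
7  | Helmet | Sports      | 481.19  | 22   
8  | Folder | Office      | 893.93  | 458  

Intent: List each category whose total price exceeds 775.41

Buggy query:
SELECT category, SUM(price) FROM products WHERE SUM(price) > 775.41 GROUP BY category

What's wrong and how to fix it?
Bug: WHERE runs before GROUP BY, so aggregates aren't available there

Fix: Move the aggregate condition to a HAVING clause

Corrected query:
SELECT category, SUM(price) FROM products GROUP BY category HAVING SUM(price) > 775.41

Result:
category    | SUM(price)
------------+-----------
Electronics | 931.14    
Office      | 4194.32   
Sports      | 1116.56   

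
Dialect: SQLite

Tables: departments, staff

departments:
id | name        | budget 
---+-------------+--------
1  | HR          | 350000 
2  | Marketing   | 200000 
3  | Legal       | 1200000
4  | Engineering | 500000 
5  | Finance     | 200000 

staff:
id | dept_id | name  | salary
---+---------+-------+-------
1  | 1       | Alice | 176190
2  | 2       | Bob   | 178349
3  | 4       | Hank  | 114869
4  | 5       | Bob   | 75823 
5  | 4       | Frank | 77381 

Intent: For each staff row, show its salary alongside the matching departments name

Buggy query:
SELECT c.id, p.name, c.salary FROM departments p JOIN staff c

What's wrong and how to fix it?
Bug: JOIN with no ON clause produces a cartesian product; every staff row pairs with every departments row

Fix: Add ON c.dept_id = p.id to the JOIN

Corrected query:
SELECT c.id, p.name, c.salary FROM departments p JOIN staff c ON c.dept_id = p.id

Result:
id | name        | salary
---+-------------+-------
1  | HR          | 176190
2  | Marketing   | 178349
3  | Engineering | 114869
4  | Finance     | 75823 
5  | Engineering | 77381 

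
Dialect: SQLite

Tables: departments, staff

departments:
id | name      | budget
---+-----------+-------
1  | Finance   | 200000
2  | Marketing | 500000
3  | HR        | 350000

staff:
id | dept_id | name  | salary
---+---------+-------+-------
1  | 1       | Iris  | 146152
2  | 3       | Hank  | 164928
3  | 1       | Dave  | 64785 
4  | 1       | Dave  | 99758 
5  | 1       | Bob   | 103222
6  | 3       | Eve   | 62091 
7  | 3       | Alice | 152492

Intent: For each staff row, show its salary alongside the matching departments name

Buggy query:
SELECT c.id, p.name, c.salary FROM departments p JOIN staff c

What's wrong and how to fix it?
Bug: JOIN with no ON clause produces a cartesian product; every staff row pairs with every departments row

Fix: Add ON c.dept_id = p.id to the JOIN

Corrected query:
SELECT c.id, p.name, c.salary FROM departments p JOIN staff c ON c.dept_id = p.id

Result:
id | name    | salary
---+---------+-------
1  | Finance | 146152
2  | HR      | 164928
3  | Finance | 64785 
4  | Finance | 99758 
5  | Finance | 103222
6  | HR      | 62091 
7  | HR      | 152492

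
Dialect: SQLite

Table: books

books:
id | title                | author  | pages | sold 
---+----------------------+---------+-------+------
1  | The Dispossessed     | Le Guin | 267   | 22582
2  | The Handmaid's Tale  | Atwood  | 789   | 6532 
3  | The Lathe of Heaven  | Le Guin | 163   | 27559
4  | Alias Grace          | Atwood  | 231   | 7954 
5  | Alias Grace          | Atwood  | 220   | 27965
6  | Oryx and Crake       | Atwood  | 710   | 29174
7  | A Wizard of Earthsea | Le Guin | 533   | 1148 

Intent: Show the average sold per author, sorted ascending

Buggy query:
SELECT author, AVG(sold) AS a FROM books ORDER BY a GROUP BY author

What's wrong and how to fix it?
Bug: ORDER BY appears before GROUP BY; SQL clause order requires GROUP BY first

Fix: Move ORDER BY to the end, after GROUP BY

Corrected query:
SELECT author, AVG(sold) AS a FROM books GROUP BY author ORDER BY a

Result:
author  | a           
--------+-------------
Le Guin | 17096.333333
Atwood  | 17906.25    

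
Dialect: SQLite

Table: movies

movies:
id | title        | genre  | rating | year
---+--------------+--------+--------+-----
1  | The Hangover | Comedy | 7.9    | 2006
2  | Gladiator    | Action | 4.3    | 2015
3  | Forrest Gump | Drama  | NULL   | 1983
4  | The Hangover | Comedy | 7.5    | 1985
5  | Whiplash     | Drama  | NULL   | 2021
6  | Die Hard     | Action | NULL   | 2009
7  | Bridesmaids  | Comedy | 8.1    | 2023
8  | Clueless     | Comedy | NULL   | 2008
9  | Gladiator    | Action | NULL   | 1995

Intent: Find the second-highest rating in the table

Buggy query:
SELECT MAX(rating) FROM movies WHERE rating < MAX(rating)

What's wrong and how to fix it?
Bug: The inner MAX is an aggregate inside WHERE, which is not allowed

Fix: Compute the overall MAX in a subquery, then take MAX of rows below it

Corrected query:
SELECT MAX(rating) FROM movies WHERE rating < (SELECT MAX(rating) FROM movies)

Result:
MAX(rating)
-----------
7.9        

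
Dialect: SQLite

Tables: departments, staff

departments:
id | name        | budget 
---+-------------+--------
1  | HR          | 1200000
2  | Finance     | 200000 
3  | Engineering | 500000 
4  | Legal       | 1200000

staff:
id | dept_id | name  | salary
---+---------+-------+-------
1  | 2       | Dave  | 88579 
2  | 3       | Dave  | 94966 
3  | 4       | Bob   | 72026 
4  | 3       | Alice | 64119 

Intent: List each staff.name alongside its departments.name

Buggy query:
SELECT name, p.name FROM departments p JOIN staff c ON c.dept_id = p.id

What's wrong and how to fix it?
Bug: Both tables have a 'name' column; the unqualified reference is ambiguous

Fix: Qualify the column with its table alias (c.name)

Corrected query:
SELECT c.name, p.name FROM departments p JOIN staff c ON c.dept_id = p.id

Result:
name  | name       
------+------------
Dave  | Finance    
Dave  | Engineering
Bob   | Legal      
Alice | Engineering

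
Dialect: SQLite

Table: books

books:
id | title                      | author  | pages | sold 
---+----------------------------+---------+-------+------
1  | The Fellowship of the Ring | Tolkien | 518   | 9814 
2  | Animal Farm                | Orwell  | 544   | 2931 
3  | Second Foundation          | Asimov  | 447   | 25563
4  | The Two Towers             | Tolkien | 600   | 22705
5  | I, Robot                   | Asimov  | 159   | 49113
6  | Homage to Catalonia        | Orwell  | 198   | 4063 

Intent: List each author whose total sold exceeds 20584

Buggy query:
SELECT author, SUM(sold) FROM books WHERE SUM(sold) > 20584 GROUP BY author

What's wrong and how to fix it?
Bug: Aggregate functions cannot appear in a WHERE clause

Fix: Move the aggregate condition to a HAVING clause

Corrected query:
SELECT author, SUM(sold) FROM books GROUP BY author HAVING SUM(sold) > 20584

Result:
author  | SUM(sold)
--------+----------
Asimov  | 74676    
Tolkien | 32519    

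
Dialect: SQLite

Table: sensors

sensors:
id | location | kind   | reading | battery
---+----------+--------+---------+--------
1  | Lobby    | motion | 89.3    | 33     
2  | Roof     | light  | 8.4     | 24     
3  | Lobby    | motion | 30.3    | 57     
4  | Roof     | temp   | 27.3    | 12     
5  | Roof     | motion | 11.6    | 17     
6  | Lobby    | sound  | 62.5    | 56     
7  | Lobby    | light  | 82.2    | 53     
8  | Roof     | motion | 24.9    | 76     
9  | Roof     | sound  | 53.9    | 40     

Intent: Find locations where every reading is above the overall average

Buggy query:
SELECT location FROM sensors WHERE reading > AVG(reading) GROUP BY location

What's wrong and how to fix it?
Bug: WHERE evaluates per row before aggregation, so AVG() is unavailable

Fix: Compute the overall average in a scalar subquery and compare each group's MIN against it in HAVING

Corrected query:
SELECT location FROM sensors GROUP BY location HAVING MIN(reading) > (SELECT AVG(reading) FROM sensors)

Result:
(no rows)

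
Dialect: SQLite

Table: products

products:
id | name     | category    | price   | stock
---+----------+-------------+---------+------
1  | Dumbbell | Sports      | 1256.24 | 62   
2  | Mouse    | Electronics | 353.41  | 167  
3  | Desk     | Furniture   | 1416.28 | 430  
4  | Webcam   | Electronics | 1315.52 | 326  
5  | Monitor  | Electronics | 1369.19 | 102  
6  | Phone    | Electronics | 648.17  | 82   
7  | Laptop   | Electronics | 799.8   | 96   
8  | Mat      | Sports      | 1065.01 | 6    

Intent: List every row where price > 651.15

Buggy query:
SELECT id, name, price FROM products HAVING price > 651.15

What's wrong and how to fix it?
Bug: This is a non-aggregate query (no GROUP BY, no aggregates), so in SQLite the HAVING clause is invalid here; a row-level condition belongs in WHERE

Fix: Replace HAVING with WHERE since the condition applies to individual rows

Corrected query:
SELECT id, name, price FROM products WHERE price > 651.15

Result:
id | name     | price  
---+----------+--------
1  | Dumbbell | 1256.24
3  | Desk     | 1416.28
4  | Webcam   | 1315.52
5  | Monitor  | 1369.19
7  | Laptop   | 799.8  
8  | Mat      | 1065.01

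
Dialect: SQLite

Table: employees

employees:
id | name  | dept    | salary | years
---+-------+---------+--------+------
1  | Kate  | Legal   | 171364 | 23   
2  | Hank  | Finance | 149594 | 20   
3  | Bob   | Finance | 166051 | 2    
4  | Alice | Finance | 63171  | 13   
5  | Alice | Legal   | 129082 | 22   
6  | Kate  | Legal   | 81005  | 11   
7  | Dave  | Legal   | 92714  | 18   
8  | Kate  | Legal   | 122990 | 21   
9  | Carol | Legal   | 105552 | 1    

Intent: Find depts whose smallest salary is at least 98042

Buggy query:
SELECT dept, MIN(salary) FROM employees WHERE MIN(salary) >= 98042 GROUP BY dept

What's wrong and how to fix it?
Bug: MIN() in WHERE is a misuse of aggregate

Fix: Replace WHERE with HAVING after the GROUP BY

Corrected query:
SELECT dept, MIN(salary) FROM employees GROUP BY dept HAVING MIN(salary) >= 98042

Result:
(no rows)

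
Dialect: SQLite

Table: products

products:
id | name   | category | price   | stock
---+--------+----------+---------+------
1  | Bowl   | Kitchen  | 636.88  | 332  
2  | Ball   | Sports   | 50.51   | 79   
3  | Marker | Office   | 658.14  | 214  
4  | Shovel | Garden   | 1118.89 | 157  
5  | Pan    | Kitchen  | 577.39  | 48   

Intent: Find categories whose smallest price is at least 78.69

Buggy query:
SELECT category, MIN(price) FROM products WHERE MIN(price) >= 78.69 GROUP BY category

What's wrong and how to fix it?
Bug: MIN() in WHERE is a misuse of aggregate

Fix: Replace WHERE with HAVING after the GROUP BY

Corrected query:
SELECT category, MIN(price) FROM products GROUP BY category HAVING MIN(price) >= 78.69

Result:
category | MIN(price)
---------+-----------
Garden   | 1118.89   
Kitchen  | 577.39    
Office   | 658.14    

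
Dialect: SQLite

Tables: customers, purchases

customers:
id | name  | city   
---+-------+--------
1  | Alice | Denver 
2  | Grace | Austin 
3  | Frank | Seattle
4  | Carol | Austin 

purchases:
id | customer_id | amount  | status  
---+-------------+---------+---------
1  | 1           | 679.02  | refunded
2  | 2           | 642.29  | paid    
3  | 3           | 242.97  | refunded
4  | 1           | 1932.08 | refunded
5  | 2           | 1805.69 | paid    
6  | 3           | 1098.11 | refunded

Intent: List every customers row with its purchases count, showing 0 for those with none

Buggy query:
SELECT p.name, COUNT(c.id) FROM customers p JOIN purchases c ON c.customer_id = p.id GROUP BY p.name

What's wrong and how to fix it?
Bug: An inner join excludes parents with zero children

Fix: Switch to LEFT JOIN to retain unmatched parent rows

Corrected query:
SELECT p.name, COUNT(c.id) FROM customers p LEFT JOIN purchases c ON c.customer_id = p.id GROUP BY p.name

Result:
name  | COUNT(c.id)
------+------------
Alice | 2          
Carol | 0          
Frank | 2          
Grace | 2          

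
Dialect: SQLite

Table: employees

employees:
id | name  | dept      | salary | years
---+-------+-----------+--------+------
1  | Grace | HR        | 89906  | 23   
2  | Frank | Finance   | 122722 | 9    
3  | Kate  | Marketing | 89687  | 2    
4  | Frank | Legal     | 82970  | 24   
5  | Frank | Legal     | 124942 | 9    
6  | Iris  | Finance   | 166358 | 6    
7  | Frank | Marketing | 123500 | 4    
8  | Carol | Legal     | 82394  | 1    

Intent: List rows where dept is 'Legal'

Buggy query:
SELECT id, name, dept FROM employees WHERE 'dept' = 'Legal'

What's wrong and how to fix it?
Bug: 'dept' in single quotes is a string literal, not the column; the comparison is literal-vs-literal and never true

Fix: Remove the quotes around the column name (or use double quotes for an identifier)

Corrected query:
SELECT id, name, dept FROM employees WHERE dept = 'Legal'

Result:
id | name  | dept 
---+-------+------
4  | Frank | Legal
5  | Frank | Legal
8  | Carol | Legal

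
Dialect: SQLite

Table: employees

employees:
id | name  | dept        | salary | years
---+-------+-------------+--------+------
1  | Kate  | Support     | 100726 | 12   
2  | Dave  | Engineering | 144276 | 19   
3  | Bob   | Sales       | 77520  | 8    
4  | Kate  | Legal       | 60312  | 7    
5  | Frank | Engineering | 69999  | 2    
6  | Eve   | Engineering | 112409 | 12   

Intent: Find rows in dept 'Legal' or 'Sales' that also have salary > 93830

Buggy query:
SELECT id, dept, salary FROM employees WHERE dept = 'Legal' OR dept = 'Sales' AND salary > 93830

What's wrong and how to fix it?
Bug: Without parentheses, AND is evaluated before OR, so the salary filter only applies to the 'Sales' branch

Fix: Add parentheses around the OR so the AND applies to both alternatives

Corrected query:
SELECT id, dept, salary FROM employees WHERE (dept = 'Legal' OR dept = 'Sales') AND salary > 93830

Result:
(no rows)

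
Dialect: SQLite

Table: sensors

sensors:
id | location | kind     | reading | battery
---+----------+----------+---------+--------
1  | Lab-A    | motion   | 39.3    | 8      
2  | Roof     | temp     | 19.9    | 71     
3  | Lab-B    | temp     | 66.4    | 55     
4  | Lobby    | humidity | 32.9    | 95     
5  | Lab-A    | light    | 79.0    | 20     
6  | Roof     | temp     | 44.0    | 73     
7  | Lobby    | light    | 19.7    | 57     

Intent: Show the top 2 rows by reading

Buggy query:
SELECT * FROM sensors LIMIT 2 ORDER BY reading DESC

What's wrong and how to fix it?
Bug: ORDER BY cannot follow LIMIT; LIMIT is the final clause

Fix: Sort with ORDER BY, then apply LIMIT

Corrected query:
SELECT * FROM sensors ORDER BY reading DESC LIMIT 2

Result:
id | location | kind  | reading | battery
---+----------+-------+---------+--------
5  | Lab-A    | light | 79      | 20     
3  | Lab-B    | temp  | 66.4    | 55     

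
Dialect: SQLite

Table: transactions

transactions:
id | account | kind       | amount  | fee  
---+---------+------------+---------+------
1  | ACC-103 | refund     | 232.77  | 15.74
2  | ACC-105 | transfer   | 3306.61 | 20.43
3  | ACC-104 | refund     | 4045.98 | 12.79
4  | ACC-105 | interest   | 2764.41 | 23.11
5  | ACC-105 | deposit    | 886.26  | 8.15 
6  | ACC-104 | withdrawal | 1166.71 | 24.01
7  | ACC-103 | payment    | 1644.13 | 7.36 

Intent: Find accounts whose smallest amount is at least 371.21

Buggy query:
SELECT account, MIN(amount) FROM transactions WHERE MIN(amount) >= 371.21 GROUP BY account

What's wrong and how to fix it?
Bug: MIN() in WHERE is a misuse of aggregate

Fix: Replace WHERE with HAVING after the GROUP BY

Corrected query:
SELECT account, MIN(amount) FROM transactions GROUP BY account HAVING MIN(amount) >= 371.21

Result:
account | MIN(amount)
--------+------------
ACC-104 | 1166.71    
ACC-105 | 886.26     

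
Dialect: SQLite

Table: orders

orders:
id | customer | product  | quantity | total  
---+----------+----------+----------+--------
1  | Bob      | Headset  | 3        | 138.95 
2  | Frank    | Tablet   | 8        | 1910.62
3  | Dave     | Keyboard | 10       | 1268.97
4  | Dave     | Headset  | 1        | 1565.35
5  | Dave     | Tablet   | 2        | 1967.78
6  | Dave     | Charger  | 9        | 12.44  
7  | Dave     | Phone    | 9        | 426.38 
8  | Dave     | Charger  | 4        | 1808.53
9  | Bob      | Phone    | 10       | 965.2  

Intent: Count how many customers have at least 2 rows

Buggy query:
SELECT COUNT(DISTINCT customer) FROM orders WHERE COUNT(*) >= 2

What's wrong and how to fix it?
Bug: WHERE filters individual rows, not groups, so a group-level COUNT is invalid there

Fix: Use a subquery that GROUPs and filters with HAVING, then count its rows

Corrected query:
SELECT COUNT(*) FROM (SELECT customer FROM orders GROUP BY customer HAVING COUNT(*) >= 2)

Result:
COUNT(*)
--------
2       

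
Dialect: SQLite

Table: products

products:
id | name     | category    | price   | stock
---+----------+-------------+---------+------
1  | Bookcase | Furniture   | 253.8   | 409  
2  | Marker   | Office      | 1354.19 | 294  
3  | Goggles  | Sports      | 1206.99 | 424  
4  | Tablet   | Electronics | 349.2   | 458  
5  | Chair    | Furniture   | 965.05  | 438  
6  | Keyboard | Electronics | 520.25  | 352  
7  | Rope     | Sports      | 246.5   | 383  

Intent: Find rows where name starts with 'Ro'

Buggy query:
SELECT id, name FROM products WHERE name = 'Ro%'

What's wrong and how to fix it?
Bug: Wildcards only work with LIKE; '=' treats '%' as a literal character

Fix: Replace '=' with LIKE so 'Ro%' is treated as a pattern

Corrected query:
SELECT id, name FROM products WHERE name LIKE 'Ro%'

Result:
id | name
---+-----
7  | Rope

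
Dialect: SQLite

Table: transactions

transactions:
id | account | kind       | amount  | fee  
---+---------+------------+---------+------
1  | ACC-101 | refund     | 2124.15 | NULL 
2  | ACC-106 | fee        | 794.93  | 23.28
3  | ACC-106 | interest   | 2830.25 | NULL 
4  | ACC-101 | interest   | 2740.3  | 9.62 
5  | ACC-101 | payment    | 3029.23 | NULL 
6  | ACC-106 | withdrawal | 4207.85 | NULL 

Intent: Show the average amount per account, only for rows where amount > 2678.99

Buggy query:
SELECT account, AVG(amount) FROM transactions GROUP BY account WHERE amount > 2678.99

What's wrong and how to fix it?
Bug: WHERE cannot follow GROUP BY

Fix: Move the WHERE clause before GROUP BY

Corrected query:
SELECT account, AVG(amount) FROM transactions WHERE amount > 2678.99 GROUP BY account

Result:
account | AVG(amount)
--------+------------
ACC-101 | 2884.765   
ACC-106 | 3519.05    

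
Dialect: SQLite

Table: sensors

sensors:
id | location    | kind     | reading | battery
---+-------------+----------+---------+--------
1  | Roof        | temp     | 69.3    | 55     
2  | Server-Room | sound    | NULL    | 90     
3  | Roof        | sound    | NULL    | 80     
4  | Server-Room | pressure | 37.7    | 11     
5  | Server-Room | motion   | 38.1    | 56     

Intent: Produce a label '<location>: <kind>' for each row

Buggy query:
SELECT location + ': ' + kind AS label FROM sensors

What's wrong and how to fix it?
Bug: '+' is numeric addition; on text columns SQLite converts them to 0 instead of concatenating

Fix: Use the || operator for string concatenation

Corrected query:
SELECT location || ': ' || kind AS label FROM sensors

Result:
label                
---------------------
Roof: temp           
Server-Room: sound   
Roof: sound          
Server-Room: pressure
Server-Room: motion  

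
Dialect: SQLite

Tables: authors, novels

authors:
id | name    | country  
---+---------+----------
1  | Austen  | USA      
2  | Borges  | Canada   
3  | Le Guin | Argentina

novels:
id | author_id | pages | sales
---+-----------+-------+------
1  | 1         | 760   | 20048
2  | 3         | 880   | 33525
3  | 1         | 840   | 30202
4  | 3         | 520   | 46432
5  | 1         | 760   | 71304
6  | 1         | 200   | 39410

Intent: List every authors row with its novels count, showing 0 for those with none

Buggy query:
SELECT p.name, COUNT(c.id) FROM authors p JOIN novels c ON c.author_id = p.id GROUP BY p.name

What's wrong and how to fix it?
Bug: An inner join excludes parents with zero children

Fix: Use LEFT JOIN so parents without children still appear (COUNT(c.id) gives 0)

Corrected query:
SELECT p.name, COUNT(c.id) FROM authors p LEFT JOIN novels c ON c.author_id = p.id GROUP BY p.name

Result:
name    | COUNT(c.id)
--------+------------
Austen  | 4          
Borges  | 0          
Le Guin | 2          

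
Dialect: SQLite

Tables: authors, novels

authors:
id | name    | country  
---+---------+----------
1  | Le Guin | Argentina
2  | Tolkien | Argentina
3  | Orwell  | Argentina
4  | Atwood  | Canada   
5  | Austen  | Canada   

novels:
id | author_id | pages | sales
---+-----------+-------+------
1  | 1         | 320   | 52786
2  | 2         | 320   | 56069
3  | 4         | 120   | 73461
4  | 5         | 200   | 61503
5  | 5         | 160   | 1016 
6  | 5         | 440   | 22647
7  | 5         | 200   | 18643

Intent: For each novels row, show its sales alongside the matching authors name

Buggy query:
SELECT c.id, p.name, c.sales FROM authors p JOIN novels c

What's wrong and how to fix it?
Bug: Missing join condition: each novels row is matched to all authors rows instead of just its own

Fix: Add ON c.author_id = p.id to the JOIN

Corrected query:
SELECT c.id, p.name, c.sales FROM authors p JOIN novels c ON c.author_id = p.id

Result:
id | name    | sales
---+---------+------
1  | Le Guin | 52786
2  | Tolkien | 56069
3  | Atwood  | 73461
4  | Austen  | 61503
5  | Austen  | 1016 
6  | Austen  | 22647
7  | Austen  | 18643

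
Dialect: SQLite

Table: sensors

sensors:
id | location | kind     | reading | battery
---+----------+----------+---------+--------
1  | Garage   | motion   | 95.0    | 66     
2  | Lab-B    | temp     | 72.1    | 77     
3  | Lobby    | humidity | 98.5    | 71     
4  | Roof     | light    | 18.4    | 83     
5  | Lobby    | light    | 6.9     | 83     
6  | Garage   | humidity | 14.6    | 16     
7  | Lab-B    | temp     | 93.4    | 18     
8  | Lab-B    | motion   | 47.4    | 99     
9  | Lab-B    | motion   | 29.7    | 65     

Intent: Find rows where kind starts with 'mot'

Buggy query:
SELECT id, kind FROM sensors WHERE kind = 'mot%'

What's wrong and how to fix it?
Bug: '=' compares the literal string including the % character; pattern matching needs LIKE

Fix: Use LIKE for wildcard pattern matching

Corrected query:
SELECT id, kind FROM sensors WHERE kind LIKE 'mot%'

Result:
id | kind  
---+-------
1  | motion
8  | motion
9  | motion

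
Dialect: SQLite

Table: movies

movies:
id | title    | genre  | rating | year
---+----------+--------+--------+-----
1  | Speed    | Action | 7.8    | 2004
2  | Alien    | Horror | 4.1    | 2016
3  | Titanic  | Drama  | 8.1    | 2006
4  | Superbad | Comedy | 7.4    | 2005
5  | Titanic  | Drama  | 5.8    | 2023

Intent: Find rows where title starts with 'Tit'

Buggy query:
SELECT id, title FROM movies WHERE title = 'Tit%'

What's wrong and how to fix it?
Bug: Wildcards only work with LIKE; '=' treats '%' as a literal character

Fix: Use LIKE for wildcard pattern matching

Corrected query:
SELECT id, title FROM movies WHERE title LIKE 'Tit%'

Result:
id | title  
---+--------
3  | Titanic
5  | Titanic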